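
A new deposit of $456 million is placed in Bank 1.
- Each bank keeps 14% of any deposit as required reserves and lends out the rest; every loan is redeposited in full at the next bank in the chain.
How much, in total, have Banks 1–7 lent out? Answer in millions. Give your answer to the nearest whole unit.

$1827 million

Bank i lends (1 − rr)^i of the original deposit: Bank 1 lends 456·0.8600 = 392.1600, Bank 2 lends 456·0.8600² = 337.2576, and so on.
Summing a geometric series: total = 456·[0.8600·(1 − 0.8600^7) / (1 − 0.8600)] ≈ 1826.5473 million.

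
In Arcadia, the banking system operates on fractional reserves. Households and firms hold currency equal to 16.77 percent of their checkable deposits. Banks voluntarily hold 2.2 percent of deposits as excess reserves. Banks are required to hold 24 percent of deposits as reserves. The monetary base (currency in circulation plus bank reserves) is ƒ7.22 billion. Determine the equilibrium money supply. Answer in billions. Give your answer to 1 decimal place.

ƒ19.6 billion

The money multiplier is m = (1 + c) / (rr + e + c) = (1 + 0.1677) / (0.24 + 0.022 + 0.1677) ≈ 2.7175.
So M = m × MB = 2.7175 × 7.22 ≈ 19.6203 billion.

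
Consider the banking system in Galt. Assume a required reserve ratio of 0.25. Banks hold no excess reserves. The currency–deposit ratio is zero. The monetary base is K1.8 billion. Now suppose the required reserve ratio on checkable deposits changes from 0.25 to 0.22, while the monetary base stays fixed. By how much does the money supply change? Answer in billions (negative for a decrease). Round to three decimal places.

Initially m₁ = 1 / (0.25) = 4, so M₁ = 4 × 1.8 = 7.2 billion.
After the change m₂ = 1 / (0.22) ≈ 4.54545, so M₂ = 4.54545 × 1.8 ≈ 8.1818 billion.
ΔM = M₂ − M₁ = 8.1818 − 7.2 = 0.9818 billion.

K0.982 billion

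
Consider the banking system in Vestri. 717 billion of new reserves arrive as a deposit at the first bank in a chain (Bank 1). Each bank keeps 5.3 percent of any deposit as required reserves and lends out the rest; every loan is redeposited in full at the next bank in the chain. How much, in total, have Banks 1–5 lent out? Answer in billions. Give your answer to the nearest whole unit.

Bank i lends (1 − rr)^i of the original deposit: Bank 1 lends 717·0.9470 = 678.9990, Bank 2 lends 717·0.9470² ≈ 643.0121, and so on.
Summing a geometric series: total = 717·[0.9470·(1 − 0.9470^5) / (1 − 0.9470)] ≈ 3053.6985 billion.

3054 billion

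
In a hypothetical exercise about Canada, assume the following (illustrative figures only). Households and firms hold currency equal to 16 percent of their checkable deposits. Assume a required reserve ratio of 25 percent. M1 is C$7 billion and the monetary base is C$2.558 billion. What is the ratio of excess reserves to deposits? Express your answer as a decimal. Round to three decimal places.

Using m = M/MB = 7/2.558 ≈ 2.736513. Since m = (1 + c)/(c + rr + e), the denominator satisfies c + rr + e = (1 + c)/m = (1 + 0.16) / 2.736513 ≈ 0.423897.
With c = 0.16 and rr = 0.25, the ratio of excess reserves to deposits is 0.423897 − 0.16 − 0.25 = 0.013897.

0.014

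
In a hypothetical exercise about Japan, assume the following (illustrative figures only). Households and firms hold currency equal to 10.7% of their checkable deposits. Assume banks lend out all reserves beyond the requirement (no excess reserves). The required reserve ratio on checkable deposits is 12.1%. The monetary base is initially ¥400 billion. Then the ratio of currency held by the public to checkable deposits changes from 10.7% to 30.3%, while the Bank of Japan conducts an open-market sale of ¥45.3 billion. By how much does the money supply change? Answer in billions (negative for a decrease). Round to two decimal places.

Before: m₁ = (1 + 0.107) / (0.121 + 0.107) ≈ 4.855263, MB₁ = 400, so M₁ = 4.855263 × 400 = 1942.1052 billion.
After: m₂ = (1 + 0.303) / (0.121 + 0.303) ≈ 3.073113, MB₂ = 400 − 45.3 = 354.7, so M₂ = 3.073113 × 354.7 ≈ 1090.0332 billion.
ΔM = M₂ − M₁ = 1090.0332 − 1942.1052 = -852.072 billion.

-852.07 billion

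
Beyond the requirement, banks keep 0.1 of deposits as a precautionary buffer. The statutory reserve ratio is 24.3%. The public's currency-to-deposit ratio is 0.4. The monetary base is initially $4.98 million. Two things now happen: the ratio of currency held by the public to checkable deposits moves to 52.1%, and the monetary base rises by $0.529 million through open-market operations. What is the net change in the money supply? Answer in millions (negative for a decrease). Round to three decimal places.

$0.315 million

Before: m₁ = (1 + 0.4) / (0.243 + 0.1 + 0.4) ≈ 1.88425, MB₁ = 4.98, so M₁ = 1.88425 × 4.98 ≈ 9.3836 million.
After: m₂ = (1 + 0.521) / (0.243 + 0.1 + 0.521) ≈ 1.76042, MB₂ = 4.98 + 0.529 = 5.509, so M₂ = 1.76042 × 5.509 ≈ 9.6982 million.
ΔM = M₂ − M₁ = 9.6982 − 9.3836 = 0.3146 million.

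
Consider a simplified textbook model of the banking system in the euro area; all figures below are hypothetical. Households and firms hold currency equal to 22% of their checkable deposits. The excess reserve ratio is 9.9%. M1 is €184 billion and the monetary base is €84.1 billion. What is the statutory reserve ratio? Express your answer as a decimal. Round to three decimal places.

0.239

Using m = M/MB = 184/84.1 ≈ 2.187872. Since m = (1 + c)/(c + rr + e), the denominator satisfies c + rr + e = (1 + c)/m = (1 + 0.22) / 2.187872 ≈ 0.557619.
With c = 0.22 and e = 0.099, the statutory reserve ratio is 0.557619 − 0.22 − 0.099 = 0.238619.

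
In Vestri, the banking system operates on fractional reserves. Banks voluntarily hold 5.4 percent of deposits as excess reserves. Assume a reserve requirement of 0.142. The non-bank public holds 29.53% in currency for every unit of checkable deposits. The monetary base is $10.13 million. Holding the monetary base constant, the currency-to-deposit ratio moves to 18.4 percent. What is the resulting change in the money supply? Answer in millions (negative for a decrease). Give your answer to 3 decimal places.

$4.855 million

Initially m₁ = (1 + 0.2953) / (0.142 + 0.054 + 0.2953) ≈ 2.636475, so M₁ = 2.636475 × 10.13 ≈ 26.7075 million.
After the change m₂ = (1 + 0.184) / (0.142 + 0.054 + 0.184) ≈ 3.115789, so M₂ = 3.115789 × 10.13 ≈ 31.5629 million.
ΔM = M₂ − M₁ = 31.5629 − 26.7075 = 4.8554 million.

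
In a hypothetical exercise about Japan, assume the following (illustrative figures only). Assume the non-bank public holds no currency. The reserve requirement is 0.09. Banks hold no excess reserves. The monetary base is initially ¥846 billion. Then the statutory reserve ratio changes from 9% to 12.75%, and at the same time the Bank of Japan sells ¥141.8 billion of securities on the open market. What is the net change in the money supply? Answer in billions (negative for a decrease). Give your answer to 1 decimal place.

-3876.9 billion

Before: m₁ = 1 / (0.09) ≈ 11.11111, MB₁ = 846, so M₁ = 11.11111 × 846 ≈ 9399.9991 billion.
After: m₂ = 1 / (0.1275) ≈ 7.84314, MB₂ = 846 − 141.8 = 704.2, so M₂ = 7.84314 × 704.2 ≈ 5523.1392 billion.
ΔM = M₂ − M₁ = 5523.1392 − 9399.9991 = -3876.8599 billion.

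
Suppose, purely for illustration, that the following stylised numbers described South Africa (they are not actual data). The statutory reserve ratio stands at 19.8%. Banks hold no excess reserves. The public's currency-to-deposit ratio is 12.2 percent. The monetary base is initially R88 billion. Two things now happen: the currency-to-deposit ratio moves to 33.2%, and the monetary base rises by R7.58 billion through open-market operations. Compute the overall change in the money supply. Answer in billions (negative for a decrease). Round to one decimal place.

Before: m₁ = (1 + 0.122) / (0.198 + 0.122) ≈ 3.5062, MB₁ = 88, so M₁ = 3.5062 × 88 = 308.5456 billion.
After: m₂ = (1 + 0.332) / (0.198 + 0.332) ≈ 2.5132, MB₂ = 88 + 7.58 = 95.58, so M₂ = 2.5132 × 95.58 ≈ 240.2117 billion.
ΔM = M₂ − M₁ = 240.2117 − 308.5456 = -68.3339 billion.

-68.3 billion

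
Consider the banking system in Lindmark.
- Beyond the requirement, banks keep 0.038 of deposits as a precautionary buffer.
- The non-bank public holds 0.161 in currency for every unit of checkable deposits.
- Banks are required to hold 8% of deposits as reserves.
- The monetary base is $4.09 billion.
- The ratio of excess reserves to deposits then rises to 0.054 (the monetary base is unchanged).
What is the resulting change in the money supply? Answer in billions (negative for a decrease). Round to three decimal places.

-0.923 billion

Initially m₁ = (1 + 0.161) / (0.08 + 0.038 + 0.161) ≈ 4.16129, so M₁ = 4.16129 × 4.09 ≈ 17.0197 billion.
After the change m₂ = (1 + 0.161) / (0.08 + 0.054 + 0.161) ≈ 3.93559, so M₂ = 3.93559 × 4.09 ≈ 16.0966 billion.
ΔM = M₂ − M₁ = 16.0966 − 17.0197 = -0.9231 billion.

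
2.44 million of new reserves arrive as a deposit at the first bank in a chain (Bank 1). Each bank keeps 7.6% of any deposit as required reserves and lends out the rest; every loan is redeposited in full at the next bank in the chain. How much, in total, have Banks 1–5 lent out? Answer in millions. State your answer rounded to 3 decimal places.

Bank i lends (1 − rr)^i of the original deposit: Bank 1 lends 2.44·0.9240 ≈ 2.2546, Bank 2 lends 2.44·0.9240² ≈ 2.0832, and so on.
Summing a geometric series: total = 2.44·[0.9240·(1 − 0.9240^5) / (1 − 0.9240)] ≈ 9.6847 million.

9.685 million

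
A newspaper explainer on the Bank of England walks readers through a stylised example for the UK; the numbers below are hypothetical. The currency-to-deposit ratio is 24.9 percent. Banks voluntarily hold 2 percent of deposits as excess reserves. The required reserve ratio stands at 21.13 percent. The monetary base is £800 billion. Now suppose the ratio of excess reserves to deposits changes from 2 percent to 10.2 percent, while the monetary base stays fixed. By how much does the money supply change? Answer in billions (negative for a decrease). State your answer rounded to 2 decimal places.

-303.38 billion

Initially m₁ = (1 + 0.249) / (0.2113 + 0.02 + 0.249) ≈ 2.600458, so M₁ = 2.600458 × 800 = 2080.3664 billion.
After the change m₂ = (1 + 0.249) / (0.2113 + 0.102 + 0.249) ≈ 2.221234, so M₂ = 2.221234 × 800 = 1776.9872 billion.
ΔM = M₂ − M₁ = 1776.9872 − 2080.3664 = -303.3792 billion.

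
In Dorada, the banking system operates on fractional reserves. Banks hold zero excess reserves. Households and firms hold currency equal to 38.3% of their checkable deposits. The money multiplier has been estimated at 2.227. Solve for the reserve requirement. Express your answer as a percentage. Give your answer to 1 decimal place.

Using m = 2.227. Since m = (1 + c)/(c + rr + e), the denominator satisfies c + rr + e = (1 + c)/m = (1 + 0.383) / 2.227 ≈ 0.621015.
With c = 0.383 and e = 0, the reserve requirement is 0.621015 − 0.383 − 0 = 0.238015.

23.8%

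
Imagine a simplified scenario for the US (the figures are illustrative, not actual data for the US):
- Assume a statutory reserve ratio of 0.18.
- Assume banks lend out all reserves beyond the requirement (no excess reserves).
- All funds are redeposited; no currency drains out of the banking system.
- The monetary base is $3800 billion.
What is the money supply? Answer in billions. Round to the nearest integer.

With no currency drain or excess reserves, the money multiplier is m = 1/rr = 1/0.18 ≈ 5.55556.
Money supply M = m × MB = 5.55556 × 3800 = 21111.128 billion.

$21111 billion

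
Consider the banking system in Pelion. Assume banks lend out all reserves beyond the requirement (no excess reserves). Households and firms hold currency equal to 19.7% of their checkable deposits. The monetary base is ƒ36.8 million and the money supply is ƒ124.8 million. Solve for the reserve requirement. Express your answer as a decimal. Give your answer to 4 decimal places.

Using m = M/MB = 124.8/36.8 ≈ 3.391304. Since m = (1 + c)/(c + rr + e), the denominator satisfies c + rr + e = (1 + c)/m = (1 + 0.197) / 3.391304 ≈ 0.352962.
With c = 0.197 and e = 0, the reserve requirement is 0.352962 − 0.197 − 0 = 0.155962.

0.1560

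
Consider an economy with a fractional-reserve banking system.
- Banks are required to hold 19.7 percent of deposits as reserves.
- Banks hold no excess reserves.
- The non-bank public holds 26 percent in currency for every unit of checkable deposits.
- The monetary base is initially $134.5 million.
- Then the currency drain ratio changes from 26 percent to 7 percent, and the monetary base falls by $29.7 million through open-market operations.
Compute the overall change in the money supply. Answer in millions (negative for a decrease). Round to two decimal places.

Before: m₁ = (1 + 0.26) / (0.197 + 0.26) ≈ 2.757112, MB₁ = 134.5, so M₁ = 2.757112 × 134.5 ≈ 370.8316 million.
After: m₂ = (1 + 0.07) / (0.197 + 0.07) ≈ 4.007491, MB₂ = 134.5 − 29.7 = 104.8, so M₂ = 4.007491 × 104.8 ≈ 419.9851 million.
ΔM = M₂ − M₁ = 419.9851 − 370.8316 = 49.1535 million.

$49.15 million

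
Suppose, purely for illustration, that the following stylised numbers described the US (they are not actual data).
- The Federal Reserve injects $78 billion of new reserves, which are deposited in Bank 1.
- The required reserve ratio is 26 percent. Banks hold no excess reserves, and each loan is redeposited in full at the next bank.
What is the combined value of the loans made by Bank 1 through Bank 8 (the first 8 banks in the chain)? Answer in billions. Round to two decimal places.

Bank i lends (1 − rr)^i of the original deposit: Bank 1 lends 78·0.7400 = 57.7200, Bank 2 lends 78·0.7400² = 42.7128, and so on.
Summing a geometric series: total = 78·[0.7400·(1 − 0.7400^8) / (1 − 0.7400)] ≈ 202.0379 billion.

$202.04 billion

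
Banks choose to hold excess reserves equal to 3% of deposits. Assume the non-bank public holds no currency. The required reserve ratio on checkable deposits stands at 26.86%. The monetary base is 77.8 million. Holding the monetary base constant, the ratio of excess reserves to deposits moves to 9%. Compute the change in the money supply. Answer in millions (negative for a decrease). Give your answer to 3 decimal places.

-43.594 million

Initially m₁ = 1 / (0.2686 + 0.03) ≈ 3.348962, so M₁ = 3.348962 × 77.8 ≈ 260.5492 million.
After the change m₂ = 1 / (0.2686 + 0.09) ≈ 2.788622, so M₂ = 2.788622 × 77.8 ≈ 216.9548 million.
ΔM = M₂ − M₁ = 216.9548 − 260.5492 = -43.5944 million.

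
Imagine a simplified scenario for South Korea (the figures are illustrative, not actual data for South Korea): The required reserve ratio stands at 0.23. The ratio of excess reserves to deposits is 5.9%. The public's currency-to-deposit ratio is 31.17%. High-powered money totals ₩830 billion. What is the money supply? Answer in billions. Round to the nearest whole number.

The money multiplier is m = (1 + c) / (rr + e + c) = (1 + 0.3117) / (0.23 + 0.059 + 0.3117) ≈ 2.1836.
So M = m × MB = 2.1836 × 830 = 1812.388 billion.

₩1812 billion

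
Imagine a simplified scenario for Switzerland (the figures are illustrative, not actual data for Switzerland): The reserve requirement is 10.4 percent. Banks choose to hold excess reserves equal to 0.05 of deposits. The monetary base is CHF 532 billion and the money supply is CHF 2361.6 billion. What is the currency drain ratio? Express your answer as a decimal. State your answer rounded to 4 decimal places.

Using m = M/MB = 2361.6/532 ≈ 4.439098. From m = (1 + c)/(c + rr + e), rearranging gives 1 + c = m·(c + rr + e), so c·(1 − m) = m·(rr + e) − 1.
Hence c = [m·(rr + e) − 1]/(1 − m) = [4.439098 × (0.104 + 0.05) − 1] / (1 − 4.439098) ≈ 0.091995.

0.0920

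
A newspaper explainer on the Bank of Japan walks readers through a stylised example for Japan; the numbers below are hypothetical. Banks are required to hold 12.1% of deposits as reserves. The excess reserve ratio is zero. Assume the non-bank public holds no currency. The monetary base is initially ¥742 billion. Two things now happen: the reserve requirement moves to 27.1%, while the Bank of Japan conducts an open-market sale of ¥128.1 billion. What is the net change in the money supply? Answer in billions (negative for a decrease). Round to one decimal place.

Before: m₁ = 1 / (0.121) ≈ 8.26446, MB₁ = 742, so M₁ = 8.26446 × 742 ≈ 6132.2293 billion.
After: m₂ = 1 / (0.271) ≈ 3.69004, MB₂ = 742 − 128.1 = 613.9, so M₂ = 3.69004 × 613.9 ≈ 2265.3156 billion.
ΔM = M₂ − M₁ = 2265.3156 − 6132.2293 = -3866.9137 billion.

-3866.9 billion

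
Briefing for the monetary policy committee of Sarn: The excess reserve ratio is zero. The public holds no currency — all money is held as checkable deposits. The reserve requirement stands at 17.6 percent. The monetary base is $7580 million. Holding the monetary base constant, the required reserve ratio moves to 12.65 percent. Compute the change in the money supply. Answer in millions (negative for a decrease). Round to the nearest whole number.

$16853 million

Initially m₁ = 1 / (0.176) ≈ 5.68182, so M₁ = 5.68182 × 7580 = 43068.1956 million.
After the change m₂ = 1 / (0.1265) ≈ 7.90514, so M₂ = 7.90514 × 7580 = 59920.9612 million.
ΔM = M₂ − M₁ = 59920.9612 − 43068.1956 = 16852.7656 million.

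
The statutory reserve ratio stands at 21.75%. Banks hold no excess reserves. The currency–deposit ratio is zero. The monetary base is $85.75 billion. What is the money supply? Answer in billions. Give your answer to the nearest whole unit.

$394 billion

With no currency drain or excess reserves, the money multiplier is m = 1/rr = 1/0.2175 ≈ 4.5977.
Money supply M = m × MB = 4.5977 × 85.75 ≈ 394.2528 billion.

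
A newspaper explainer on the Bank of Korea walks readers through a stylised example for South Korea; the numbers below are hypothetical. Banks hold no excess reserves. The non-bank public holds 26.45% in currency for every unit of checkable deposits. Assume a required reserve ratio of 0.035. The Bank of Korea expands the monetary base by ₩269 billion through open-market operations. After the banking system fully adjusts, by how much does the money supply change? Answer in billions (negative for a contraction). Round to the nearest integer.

The money multiplier is m = (1 + c) / (rr + c) = (1 + 0.2645) / (0.035 + 0.2645) ≈ 4.2220.
The purchase adds 269 billion of base, so ΔM = m × ΔMB = 4.2220 × (+269) = 1135.718 billion.

₩1136 billion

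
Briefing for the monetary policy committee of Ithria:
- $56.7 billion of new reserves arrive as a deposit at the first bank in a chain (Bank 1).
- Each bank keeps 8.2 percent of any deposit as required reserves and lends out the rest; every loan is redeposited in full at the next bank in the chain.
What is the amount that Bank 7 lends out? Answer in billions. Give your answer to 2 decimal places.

$31.15 billion

Each bank lends a fraction (1 − rr) = 0.9180 of the deposit it receives, so Bank 7 receives 56.7·0.9180^6 and lends 56.7·0.9180^7 ≈ 31.1517 billion.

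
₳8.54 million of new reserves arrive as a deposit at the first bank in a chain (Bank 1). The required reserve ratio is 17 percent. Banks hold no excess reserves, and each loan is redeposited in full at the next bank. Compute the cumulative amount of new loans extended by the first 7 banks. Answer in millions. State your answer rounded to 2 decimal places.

Bank i lends (1 − rr)^i of the original deposit: Bank 1 lends 8.54·0.8300 = 7.0882, Bank 2 lends 8.54·0.8300² ≈ 5.8832, and so on.
Summing a geometric series: total = 8.54·[0.8300·(1 − 0.8300^7) / (1 − 0.8300)] ≈ 30.3808 million.

₳30.38 million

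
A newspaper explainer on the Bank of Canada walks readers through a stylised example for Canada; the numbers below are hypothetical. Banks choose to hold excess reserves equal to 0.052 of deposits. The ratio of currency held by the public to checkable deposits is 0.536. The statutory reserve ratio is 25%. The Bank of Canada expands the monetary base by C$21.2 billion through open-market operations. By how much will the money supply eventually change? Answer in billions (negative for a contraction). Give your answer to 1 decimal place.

C$38.9 billion

The money multiplier is m = (1 + c) / (rr + e + c) = (1 + 0.536) / (0.25 + 0.052 + 0.536) ≈ 1.8329.
The purchase adds 21.2 billion of base, so ΔM = m × ΔMB = 1.8329 × (+21.2) ≈ 38.8575 billion.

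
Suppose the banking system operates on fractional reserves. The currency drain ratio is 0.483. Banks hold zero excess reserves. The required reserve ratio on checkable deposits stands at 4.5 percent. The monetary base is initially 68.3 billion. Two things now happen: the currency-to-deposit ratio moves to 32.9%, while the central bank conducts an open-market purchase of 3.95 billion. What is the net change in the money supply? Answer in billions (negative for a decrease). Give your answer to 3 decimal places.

Before: m₁ = (1 + 0.483) / (0.045 + 0.483) ≈ 2.808712, MB₁ = 68.3, so M₁ = 2.808712 × 68.3 ≈ 191.835 billion.
After: m₂ = (1 + 0.329) / (0.045 + 0.329) ≈ 3.553476, MB₂ = 68.3 + 3.95 = 72.25, so M₂ = 3.553476 × 72.25 ≈ 256.7386 billion.
ΔM = M₂ − M₁ = 256.7386 − 191.835 = 64.9036 billion.

64.904 billion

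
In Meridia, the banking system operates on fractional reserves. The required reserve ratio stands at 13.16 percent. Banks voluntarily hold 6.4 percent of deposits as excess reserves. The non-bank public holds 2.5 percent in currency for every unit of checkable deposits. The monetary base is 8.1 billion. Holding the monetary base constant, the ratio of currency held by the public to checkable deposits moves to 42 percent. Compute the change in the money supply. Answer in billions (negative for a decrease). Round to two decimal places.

Initially m₁ = (1 + 0.025) / (0.1316 + 0.064 + 0.025) ≈ 4.6464, so M₁ = 4.6464 × 8.1 ≈ 37.6358 billion.
After the change m₂ = (1 + 0.42) / (0.1316 + 0.064 + 0.42) ≈ 2.3067, so M₂ = 2.3067 × 8.1 ≈ 18.6843 billion.
ΔM = M₂ − M₁ = 18.6843 − 37.6358 = -18.9515 billion.

-18.95 billion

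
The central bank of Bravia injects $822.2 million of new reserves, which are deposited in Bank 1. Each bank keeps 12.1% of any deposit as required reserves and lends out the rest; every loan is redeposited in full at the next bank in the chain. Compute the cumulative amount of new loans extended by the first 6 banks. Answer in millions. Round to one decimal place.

$3217.9 million

Bank i lends (1 − rr)^i of the original deposit: Bank 1 lends 822.2·0.8790 = 722.7138, Bank 2 lends 822.2·0.8790² ≈ 635.2654, and so on.
Summing a geometric series: total = 822.2·[0.8790·(1 − 0.8790^6) / (1 − 0.8790)] ≈ 3217.8881 million.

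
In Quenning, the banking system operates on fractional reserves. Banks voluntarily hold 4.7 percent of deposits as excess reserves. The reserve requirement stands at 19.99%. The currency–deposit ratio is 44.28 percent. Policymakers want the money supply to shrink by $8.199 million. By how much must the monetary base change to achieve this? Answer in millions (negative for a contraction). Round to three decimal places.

The money multiplier is m = (1 + c) / (rr + e + c) = (1 + 0.4428) / (0.1999 + 0.047 + 0.4428) ≈ 2.09192.
ΔMB = ΔM / m = (−8.199) / 2.09192 ≈ -3.9194 million.

-3.919 million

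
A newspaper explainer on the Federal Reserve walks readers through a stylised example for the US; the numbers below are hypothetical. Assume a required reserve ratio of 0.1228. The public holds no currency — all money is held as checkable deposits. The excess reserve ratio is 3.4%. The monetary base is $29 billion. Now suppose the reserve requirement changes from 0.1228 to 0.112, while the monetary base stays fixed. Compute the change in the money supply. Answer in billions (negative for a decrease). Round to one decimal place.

$13.7 billion

Initially m₁ = 1 / (0.1228 + 0.034) ≈ 6.3776, so M₁ = 6.3776 × 29 = 184.9504 billion.
After the change m₂ = 1 / (0.112 + 0.034) ≈ 6.8493, so M₂ = 6.8493 × 29 = 198.6297 billion.
ΔM = M₂ − M₁ = 198.6297 − 184.9504 = 13.6793 billion.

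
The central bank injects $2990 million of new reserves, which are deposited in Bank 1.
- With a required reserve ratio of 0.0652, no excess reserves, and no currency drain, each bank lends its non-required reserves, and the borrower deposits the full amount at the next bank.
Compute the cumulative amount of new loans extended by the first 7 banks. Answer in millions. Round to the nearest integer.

Bank i lends (1 − rr)^i of the original deposit: Bank 1 lends 2990·0.9348 = 2795.0520, Bank 2 lends 2990·0.9348² ≈ 2612.8146, and so on.
Summing a geometric series: total = 2990·[0.9348·(1 − 0.9348^7) / (1 − 0.9348)] ≈ 16128.1680 million.

$16128 million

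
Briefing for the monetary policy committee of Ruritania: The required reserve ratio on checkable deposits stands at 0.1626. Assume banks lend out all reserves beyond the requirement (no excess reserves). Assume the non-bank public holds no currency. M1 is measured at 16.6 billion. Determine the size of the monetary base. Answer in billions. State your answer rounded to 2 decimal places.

2.70 billion

With no currency drain and no excess reserves, the money multiplier is m = 1/rr = 1/0.1626 ≈ 6.15006.
The monetary base is MB = M / m = 16.6 / 6.15006 ≈ 2.6992 billion.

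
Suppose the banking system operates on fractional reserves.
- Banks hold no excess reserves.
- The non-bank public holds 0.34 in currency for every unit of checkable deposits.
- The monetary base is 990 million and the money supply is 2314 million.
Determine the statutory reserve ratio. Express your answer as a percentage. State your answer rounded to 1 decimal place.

Using m = M/MB = 2314/990 ≈ 2.337374. Since m = (1 + c)/(c + rr + e), the denominator satisfies c + rr + e = (1 + c)/m = (1 + 0.34) / 2.337374 ≈ 0.573293.
With c = 0.34 and e = 0, the statutory reserve ratio is 0.573293 − 0.34 − 0 = 0.233293.

23.3%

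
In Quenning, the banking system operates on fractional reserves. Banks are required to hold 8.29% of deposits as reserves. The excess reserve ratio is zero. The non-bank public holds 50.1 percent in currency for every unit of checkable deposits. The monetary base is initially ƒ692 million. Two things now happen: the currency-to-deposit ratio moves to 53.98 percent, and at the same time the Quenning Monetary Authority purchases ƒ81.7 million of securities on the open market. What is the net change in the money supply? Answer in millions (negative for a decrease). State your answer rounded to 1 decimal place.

Before: m₁ = (1 + 0.501) / (0.0829 + 0.501) ≈ 2.57065, MB₁ = 692, so M₁ = 2.57065 × 692 = 1778.8898 million.
After: m₂ = (1 + 0.5398) / (0.0829 + 0.5398) ≈ 2.47278, MB₂ = 692 + 81.7 = 773.7, so M₂ = 2.47278 × 773.7 ≈ 1913.1899 million.
ΔM = M₂ − M₁ = 1913.1899 − 1778.8898 = 134.3001 million.

ƒ134.3 million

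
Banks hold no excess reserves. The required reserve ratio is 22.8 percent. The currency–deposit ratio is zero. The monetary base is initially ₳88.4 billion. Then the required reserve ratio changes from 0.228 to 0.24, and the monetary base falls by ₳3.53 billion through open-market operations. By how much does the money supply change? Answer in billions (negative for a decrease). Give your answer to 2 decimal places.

Before: m₁ = 1 / (0.228) ≈ 4.38596, MB₁ = 88.4, so M₁ = 4.38596 × 88.4 ≈ 387.7189 billion.
After: m₂ = 1 / (0.24) ≈ 4.16667, MB₂ = 88.4 − 3.53 = 84.87, so M₂ = 4.16667 × 84.87 ≈ 353.6253 billion.
ΔM = M₂ − M₁ = 353.6253 − 387.7189 = -34.0936 billion.

-34.09 billion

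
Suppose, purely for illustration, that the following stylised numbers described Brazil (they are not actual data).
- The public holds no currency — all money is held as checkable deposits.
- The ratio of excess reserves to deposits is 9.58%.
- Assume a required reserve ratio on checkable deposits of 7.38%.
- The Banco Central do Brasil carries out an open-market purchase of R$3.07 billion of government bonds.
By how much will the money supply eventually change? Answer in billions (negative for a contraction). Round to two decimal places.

The money multiplier is m = 1 / (rr + e) = 1 / (0.0738 + 0.0958) ≈ 5.8962.
The purchase adds 3.07 billion of base, so ΔM = m × ΔMB = 5.8962 × (+3.07) ≈ 18.1013 billion.

R$18.10 billion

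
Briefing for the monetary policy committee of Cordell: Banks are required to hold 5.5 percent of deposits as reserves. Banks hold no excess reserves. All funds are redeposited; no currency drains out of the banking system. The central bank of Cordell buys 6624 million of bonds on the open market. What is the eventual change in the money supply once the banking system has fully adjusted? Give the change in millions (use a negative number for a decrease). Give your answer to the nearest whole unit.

120436 million

The simple money multiplier is m = 1/rr = 1/0.055 ≈ 18.18182.
An open-market purchase increases the monetary base by 6624 million, so ΔM = m × ΔMB = 18.18182 × 6624 ≈ 120436.3757 million.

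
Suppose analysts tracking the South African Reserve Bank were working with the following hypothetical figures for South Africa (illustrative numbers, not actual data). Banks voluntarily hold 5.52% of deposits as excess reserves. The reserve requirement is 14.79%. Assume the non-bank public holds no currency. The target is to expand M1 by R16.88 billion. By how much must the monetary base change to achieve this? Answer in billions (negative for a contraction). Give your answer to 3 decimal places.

R3.428 billion

The money multiplier is m = 1 / (rr + e) = 1 / (0.1479 + 0.0552) ≈ 4.923683.
ΔMB = ΔM / m = (+16.88) / 4.923683 ≈ 3.4283 billion.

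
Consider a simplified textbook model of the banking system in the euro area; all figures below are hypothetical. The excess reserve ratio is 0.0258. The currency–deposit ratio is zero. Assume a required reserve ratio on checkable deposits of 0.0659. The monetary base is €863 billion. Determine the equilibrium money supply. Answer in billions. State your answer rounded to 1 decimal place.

The money multiplier is m = 1 / (rr + e) = 1 / (0.0659 + 0.0258) ≈ 10.90513.
So M = m × MB = 10.90513 × 863 ≈ 9411.1272 billion.

€9411.1 billion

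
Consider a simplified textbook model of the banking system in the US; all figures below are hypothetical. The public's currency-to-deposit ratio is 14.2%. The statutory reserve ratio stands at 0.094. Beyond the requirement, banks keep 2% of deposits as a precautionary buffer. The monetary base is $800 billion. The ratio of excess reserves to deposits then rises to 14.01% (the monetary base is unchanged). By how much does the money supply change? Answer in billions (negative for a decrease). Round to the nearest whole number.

-1140 billion

Initially m₁ = (1 + 0.142) / (0.094 + 0.02 + 0.142) ≈ 4.4609, so M₁ = 4.4609 × 800 = 3568.72 billion.
After the change m₂ = (1 + 0.142) / (0.094 + 0.1401 + 0.142) ≈ 3.0364, so M₂ = 3.0364 × 800 = 2429.12 billion.
ΔM = M₂ − M₁ = 2429.12 − 3568.72 = -1139.6 billion.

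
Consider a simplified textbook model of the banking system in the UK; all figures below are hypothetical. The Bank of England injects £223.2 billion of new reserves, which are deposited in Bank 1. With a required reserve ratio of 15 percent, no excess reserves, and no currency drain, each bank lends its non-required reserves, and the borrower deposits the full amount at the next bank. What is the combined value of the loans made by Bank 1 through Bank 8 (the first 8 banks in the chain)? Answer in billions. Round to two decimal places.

£920.15 billion

Bank i lends (1 − rr)^i of the original deposit: Bank 1 lends 223.2·0.8500 = 189.7200, Bank 2 lends 223.2·0.8500² = 161.2620, and so on.
Summing a geometric series: total = 223.2·[0.8500·(1 − 0.8500^8) / (1 − 0.8500)] ≈ 920.1540 billion.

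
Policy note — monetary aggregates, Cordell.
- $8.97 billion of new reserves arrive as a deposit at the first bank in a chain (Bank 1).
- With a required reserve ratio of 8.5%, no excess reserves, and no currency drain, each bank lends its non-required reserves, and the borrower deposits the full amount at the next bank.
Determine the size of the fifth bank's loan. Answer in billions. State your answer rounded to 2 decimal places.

Each bank lends a fraction (1 − rr) = 0.9150 of the deposit it receives, so Bank 5 receives 8.97·0.9150^4 and lends 8.97·0.9150^5 ≈ 5.7530 billion.

$5.75 billion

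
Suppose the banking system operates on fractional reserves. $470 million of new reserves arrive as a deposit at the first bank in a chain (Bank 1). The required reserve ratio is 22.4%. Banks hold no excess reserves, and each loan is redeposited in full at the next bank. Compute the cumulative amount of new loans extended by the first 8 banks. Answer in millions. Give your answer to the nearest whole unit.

$1414 million

Bank i lends (1 − rr)^i of the original deposit: Bank 1 lends 470·0.7760 = 364.7200, Bank 2 lends 470·0.7760² ≈ 283.0227, and so on.
Summing a geometric series: total = 470·[0.7760·(1 − 0.7760^8) / (1 − 0.7760)] ≈ 1414.1199 million.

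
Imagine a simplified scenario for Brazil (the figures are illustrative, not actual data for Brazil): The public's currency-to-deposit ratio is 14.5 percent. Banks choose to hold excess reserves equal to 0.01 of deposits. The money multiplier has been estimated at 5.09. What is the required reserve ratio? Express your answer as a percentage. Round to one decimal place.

7.0%

Using m = 5.09. Since m = (1 + c)/(c + rr + e), the denominator satisfies c + rr + e = (1 + c)/m = (1 + 0.145) / 5.09 ≈ 0.224951.
With c = 0.145 and e = 0.01, the required reserve ratio is 0.224951 − 0.145 − 0.01 = 0.069951.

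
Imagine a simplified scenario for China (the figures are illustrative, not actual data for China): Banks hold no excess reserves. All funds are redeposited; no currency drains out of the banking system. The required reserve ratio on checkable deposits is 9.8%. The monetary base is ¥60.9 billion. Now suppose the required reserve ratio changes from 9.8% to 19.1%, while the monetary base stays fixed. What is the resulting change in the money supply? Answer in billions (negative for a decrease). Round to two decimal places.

-302.58 billion

Initially m₁ = 1 / (0.098) ≈ 10.20408, so M₁ = 10.20408 × 60.9 ≈ 621.4285 billion.
After the change m₂ = 1 / (0.191) ≈ 5.23560, so M₂ = 5.23560 × 60.9 ≈ 318.848 billion.
ΔM = M₂ − M₁ = 318.848 − 621.4285 = -302.5805 billion.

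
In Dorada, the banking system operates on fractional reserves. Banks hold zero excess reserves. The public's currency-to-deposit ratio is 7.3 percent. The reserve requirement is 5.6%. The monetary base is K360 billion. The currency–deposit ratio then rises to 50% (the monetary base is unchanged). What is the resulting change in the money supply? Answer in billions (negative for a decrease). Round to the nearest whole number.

Initially m₁ = (1 + 0.073) / (0.056 + 0.073) ≈ 8.3178, so M₁ = 8.3178 × 360 = 2994.408 billion.
After the change m₂ = (1 + 0.5) / (0.056 + 0.5) ≈ 2.6978, so M₂ = 2.6978 × 360 = 971.208 billion.
ΔM = M₂ − M₁ = 971.208 − 2994.408 = -2023.2 billion.

-2023 billion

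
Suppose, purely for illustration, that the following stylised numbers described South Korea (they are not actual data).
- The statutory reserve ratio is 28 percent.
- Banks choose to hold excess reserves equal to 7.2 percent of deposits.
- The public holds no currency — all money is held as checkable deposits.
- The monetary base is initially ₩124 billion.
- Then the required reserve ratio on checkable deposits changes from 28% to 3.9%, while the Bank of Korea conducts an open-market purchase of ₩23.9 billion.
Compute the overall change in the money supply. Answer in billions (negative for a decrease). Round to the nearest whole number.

₩980 billion

Before: m₁ = 1 / (0.28 + 0.072) ≈ 2.8409, MB₁ = 124, so M₁ = 2.8409 × 124 = 352.2716 billion.
After: m₂ = 1 / (0.039 + 0.072) ≈ 9.0090, MB₂ = 124 + 23.9 = 147.9, so M₂ = 9.0090 × 147.9 = 1332.4311 billion.
ΔM = M₂ − M₁ = 1332.4311 − 352.2716 = 980.1595 billion.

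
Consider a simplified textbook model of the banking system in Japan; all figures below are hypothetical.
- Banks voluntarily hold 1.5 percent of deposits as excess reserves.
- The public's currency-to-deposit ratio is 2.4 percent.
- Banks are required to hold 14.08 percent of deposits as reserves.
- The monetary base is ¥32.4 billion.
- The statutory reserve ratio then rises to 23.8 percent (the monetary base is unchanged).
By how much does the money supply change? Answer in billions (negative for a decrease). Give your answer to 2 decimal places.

-64.75 billion

Initially m₁ = (1 + 0.024) / (0.1408 + 0.015 + 0.024) ≈ 5.69522, so M₁ = 5.69522 × 32.4 ≈ 184.5251 billion.
After the change m₂ = (1 + 0.024) / (0.238 + 0.015 + 0.024) ≈ 3.69675, so M₂ = 3.69675 × 32.4 = 119.7747 billion.
ΔM = M₂ − M₁ = 119.7747 − 184.5251 = -64.7504 billion.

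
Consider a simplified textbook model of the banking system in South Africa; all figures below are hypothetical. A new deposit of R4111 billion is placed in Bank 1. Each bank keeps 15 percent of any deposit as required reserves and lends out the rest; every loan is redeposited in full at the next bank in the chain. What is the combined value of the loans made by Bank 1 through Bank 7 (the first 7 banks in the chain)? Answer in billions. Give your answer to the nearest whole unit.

Bank i lends (1 − rr)^i of the original deposit: Bank 1 lends 4111·0.8500 = 3494.3500, Bank 2 lends 4111·0.8500² = 2970.1975, and so on.
Summing a geometric series: total = 4111·[0.8500·(1 − 0.8500^7) / (1 − 0.8500)] ≈ 15827.6097 billion.

R15828 billion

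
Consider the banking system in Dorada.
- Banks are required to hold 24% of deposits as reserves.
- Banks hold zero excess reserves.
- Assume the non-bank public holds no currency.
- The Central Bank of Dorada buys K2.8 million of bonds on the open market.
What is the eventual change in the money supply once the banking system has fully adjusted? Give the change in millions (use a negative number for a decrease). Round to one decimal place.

K11.7 million

The simple money multiplier is m = 1/rr = 1/0.24 ≈ 4.1667.
An open-market purchase increases the monetary base by 2.8 million, so ΔM = m × ΔMB = 4.1667 × 2.8 ≈ 11.6668 million.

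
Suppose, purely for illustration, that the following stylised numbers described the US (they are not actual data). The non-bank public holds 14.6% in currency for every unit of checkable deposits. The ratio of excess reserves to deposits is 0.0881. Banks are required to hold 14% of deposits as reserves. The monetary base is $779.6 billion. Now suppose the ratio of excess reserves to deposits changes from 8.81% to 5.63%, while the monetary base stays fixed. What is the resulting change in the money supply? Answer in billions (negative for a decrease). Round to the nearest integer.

$222 billion

Initially m₁ = (1 + 0.146) / (0.14 + 0.0881 + 0.146) ≈ 3.0634, so M₁ = 3.0634 × 779.6 ≈ 2388.2266 billion.
After the change m₂ = (1 + 0.146) / (0.14 + 0.0563 + 0.146) ≈ 3.3479, so M₂ = 3.3479 × 779.6 ≈ 2610.0228 billion.
ΔM = M₂ − M₁ = 2610.0228 − 2388.2266 = 221.7962 billion.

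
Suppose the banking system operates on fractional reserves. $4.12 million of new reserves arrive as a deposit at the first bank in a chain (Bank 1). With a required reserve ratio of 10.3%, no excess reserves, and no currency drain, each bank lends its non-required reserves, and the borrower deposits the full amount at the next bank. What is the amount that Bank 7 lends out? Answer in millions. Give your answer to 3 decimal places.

Each bank lends a fraction (1 − rr) = 0.8970 of the deposit it receives, so Bank 7 receives 4.12·0.8970^6 and lends 4.12·0.8970^7 ≈ 1.9251 million.

$1.925 million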